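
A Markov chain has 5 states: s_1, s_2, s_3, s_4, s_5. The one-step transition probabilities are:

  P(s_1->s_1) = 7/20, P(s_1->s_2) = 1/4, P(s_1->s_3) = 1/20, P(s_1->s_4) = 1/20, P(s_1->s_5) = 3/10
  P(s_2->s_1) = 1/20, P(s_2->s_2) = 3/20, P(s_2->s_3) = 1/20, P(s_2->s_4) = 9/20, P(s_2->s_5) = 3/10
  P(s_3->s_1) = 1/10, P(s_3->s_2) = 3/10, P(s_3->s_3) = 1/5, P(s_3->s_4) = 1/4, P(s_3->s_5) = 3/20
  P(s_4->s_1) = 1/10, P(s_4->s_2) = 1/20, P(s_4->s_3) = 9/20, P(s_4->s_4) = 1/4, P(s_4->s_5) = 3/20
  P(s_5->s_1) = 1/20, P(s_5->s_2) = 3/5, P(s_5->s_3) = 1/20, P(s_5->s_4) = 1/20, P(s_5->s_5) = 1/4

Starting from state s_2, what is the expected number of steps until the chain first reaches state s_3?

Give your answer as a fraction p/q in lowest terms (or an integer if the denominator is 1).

Let h_i = expected steps to first reach s_3 from state i.
Boundary: h_s_3 = 0.
First-step equations for the other states:
  h_s_1 = 1 + 7/20*h_s_1 + 1/4*h_s_2 + 1/20*h_s_3 + 1/20*h_s_4 + 3/10*h_s_5
  h_s_2 = 1 + 1/20*h_s_1 + 3/20*h_s_2 + 1/20*h_s_3 + 9/20*h_s_4 + 3/10*h_s_5
  h_s_4 = 1 + 1/10*h_s_1 + 1/20*h_s_2 + 9/20*h_s_3 + 1/4*h_s_4 + 3/20*h_s_5
  h_s_5 = 1 + 1/20*h_s_1 + 3/5*h_s_2 + 1/20*h_s_3 + 1/20*h_s_4 + 1/4*h_s_5

Substituting h_s_3 = 0 and rearranging gives the linear system (I - Q) h = 1:
  [13/20, -1/4, -1/20, -3/10] . (h_s_1, h_s_2, h_s_4, h_s_5) = 1
  [-1/20, 17/20, -9/20, -3/10] . (h_s_1, h_s_2, h_s_4, h_s_5) = 1
  [-1/10, -1/20, 3/4, -3/20] . (h_s_1, h_s_2, h_s_4, h_s_5) = 1
  [-1/20, -3/5, -1/20, 3/4] . (h_s_1, h_s_2, h_s_4, h_s_5) = 1

Solving yields:
  h_s_1 = 980/127
  h_s_2 = 820/127
  h_s_4 = 540/127
  h_s_5 = 2780/381

Starting state is s_2, so the expected hitting time is h_s_2 = 820/127.

Answer: 820/127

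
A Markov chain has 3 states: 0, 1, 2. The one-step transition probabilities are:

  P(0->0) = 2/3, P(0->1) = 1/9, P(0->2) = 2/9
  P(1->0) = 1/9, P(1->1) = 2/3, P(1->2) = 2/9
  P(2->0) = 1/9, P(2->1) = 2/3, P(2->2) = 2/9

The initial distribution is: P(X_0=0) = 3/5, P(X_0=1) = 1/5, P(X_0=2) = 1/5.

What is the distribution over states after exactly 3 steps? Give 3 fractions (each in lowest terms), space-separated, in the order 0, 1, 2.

Answer: 226/729 341/729 2/9

Derivation:
Propagating the distribution step by step (d_{t+1} = d_t * P):
d_0 = (0=3/5, 1=1/5, 2=1/5)
  d_1[0] = 3/5*2/3 + 1/5*1/9 + 1/5*1/9 = 4/9
  d_1[1] = 3/5*1/9 + 1/5*2/3 + 1/5*2/3 = 1/3
  d_1[2] = 3/5*2/9 + 1/5*2/9 + 1/5*2/9 = 2/9
d_1 = (0=4/9, 1=1/3, 2=2/9)
  d_2[0] = 4/9*2/3 + 1/3*1/9 + 2/9*1/9 = 29/81
  d_2[1] = 4/9*1/9 + 1/3*2/3 + 2/9*2/3 = 34/81
  d_2[2] = 4/9*2/9 + 1/3*2/9 + 2/9*2/9 = 2/9
d_2 = (0=29/81, 1=34/81, 2=2/9)
  d_3[0] = 29/81*2/3 + 34/81*1/9 + 2/9*1/9 = 226/729
  d_3[1] = 29/81*1/9 + 34/81*2/3 + 2/9*2/3 = 341/729
  d_3[2] = 29/81*2/9 + 34/81*2/9 + 2/9*2/9 = 2/9
d_3 = (0=226/729, 1=341/729, 2=2/9)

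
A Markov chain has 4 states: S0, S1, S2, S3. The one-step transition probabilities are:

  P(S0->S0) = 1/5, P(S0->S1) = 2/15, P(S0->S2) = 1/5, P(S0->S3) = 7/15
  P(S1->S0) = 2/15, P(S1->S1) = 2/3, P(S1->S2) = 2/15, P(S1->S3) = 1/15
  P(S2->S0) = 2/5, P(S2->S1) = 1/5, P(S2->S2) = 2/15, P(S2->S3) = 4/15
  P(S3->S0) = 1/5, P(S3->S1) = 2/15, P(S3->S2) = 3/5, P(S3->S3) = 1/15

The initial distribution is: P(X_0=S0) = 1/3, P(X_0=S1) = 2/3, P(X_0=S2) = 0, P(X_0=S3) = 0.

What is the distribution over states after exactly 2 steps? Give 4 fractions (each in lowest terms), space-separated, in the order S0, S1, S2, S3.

Answer: 134/675 91/225 32/135 4/25

Derivation:
Propagating the distribution step by step (d_{t+1} = d_t * P):
d_0 = (S0=1/3, S1=2/3, S2=0, S3=0)
  d_1[S0] = 1/3*1/5 + 2/3*2/15 + 0*2/5 + 0*1/5 = 7/45
  d_1[S1] = 1/3*2/15 + 2/3*2/3 + 0*1/5 + 0*2/15 = 22/45
  d_1[S2] = 1/3*1/5 + 2/3*2/15 + 0*2/15 + 0*3/5 = 7/45
  d_1[S3] = 1/3*7/15 + 2/3*1/15 + 0*4/15 + 0*1/15 = 1/5
d_1 = (S0=7/45, S1=22/45, S2=7/45, S3=1/5)
  d_2[S0] = 7/45*1/5 + 22/45*2/15 + 7/45*2/5 + 1/5*1/5 = 134/675
  d_2[S1] = 7/45*2/15 + 22/45*2/3 + 7/45*1/5 + 1/5*2/15 = 91/225
  d_2[S2] = 7/45*1/5 + 22/45*2/15 + 7/45*2/15 + 1/5*3/5 = 32/135
  d_2[S3] = 7/45*7/15 + 22/45*1/15 + 7/45*4/15 + 1/5*1/15 = 4/25
d_2 = (S0=134/675, S1=91/225, S2=32/135, S3=4/25)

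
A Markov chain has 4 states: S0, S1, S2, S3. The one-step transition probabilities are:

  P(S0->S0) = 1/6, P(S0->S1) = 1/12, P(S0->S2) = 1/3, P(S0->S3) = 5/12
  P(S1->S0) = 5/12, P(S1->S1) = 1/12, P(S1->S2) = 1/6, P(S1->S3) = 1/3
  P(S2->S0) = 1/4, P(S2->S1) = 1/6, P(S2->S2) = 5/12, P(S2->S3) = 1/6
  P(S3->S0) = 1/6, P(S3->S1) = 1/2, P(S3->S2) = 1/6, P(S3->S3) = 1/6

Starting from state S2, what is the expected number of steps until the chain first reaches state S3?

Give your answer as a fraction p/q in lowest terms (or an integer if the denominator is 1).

Answer: 2052/517

Derivation:
Let h_i = expected steps to first reach S3 from state i.
Boundary: h_S3 = 0.
First-step equations for the other states:
  h_S0 = 1 + 1/6*h_S0 + 1/12*h_S1 + 1/3*h_S2 + 5/12*h_S3
  h_S1 = 1 + 5/12*h_S0 + 1/12*h_S1 + 1/6*h_S2 + 1/3*h_S3
  h_S2 = 1 + 1/4*h_S0 + 1/6*h_S1 + 5/12*h_S2 + 1/6*h_S3

Substituting h_S3 = 0 and rearranging gives the linear system (I - Q) h = 1:
  [5/6, -1/12, -1/3] . (h_S0, h_S1, h_S2) = 1
  [-5/12, 11/12, -1/6] . (h_S0, h_S1, h_S2) = 1
  [-1/4, -1/6, 7/12] . (h_S0, h_S1, h_S2) = 1

Solving yields:
  h_S0 = 1608/517
  h_S1 = 1668/517
  h_S2 = 2052/517

Starting state is S2, so the expected hitting time is h_S2 = 2052/517.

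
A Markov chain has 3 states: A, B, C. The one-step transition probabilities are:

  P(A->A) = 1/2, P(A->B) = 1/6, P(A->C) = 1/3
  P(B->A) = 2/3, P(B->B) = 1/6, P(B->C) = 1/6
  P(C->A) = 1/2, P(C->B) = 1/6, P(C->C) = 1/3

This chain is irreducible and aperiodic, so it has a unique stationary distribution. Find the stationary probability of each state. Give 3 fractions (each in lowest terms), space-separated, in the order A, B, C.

Answer: 19/36 1/6 11/36

Derivation:
The stationary distribution satisfies pi = pi * P, i.e.:
  pi_A = 1/2*pi_A + 2/3*pi_B + 1/2*pi_C
  pi_B = 1/6*pi_A + 1/6*pi_B + 1/6*pi_C
  pi_C = 1/3*pi_A + 1/6*pi_B + 1/3*pi_C
with normalization: pi_A + pi_B + pi_C = 1.

Using the first 2 balance equations plus normalization, the linear system A*pi = b is:
  [-1/2, 2/3, 1/2] . pi = 0
  [1/6, -5/6, 1/6] . pi = 0
  [1, 1, 1] . pi = 1

Solving yields:
  pi_A = 19/36
  pi_B = 1/6
  pi_C = 11/36

Verification (pi * P):
  19/36*1/2 + 1/6*2/3 + 11/36*1/2 = 19/36 = pi_A  (ok)
  19/36*1/6 + 1/6*1/6 + 11/36*1/6 = 1/6 = pi_B  (ok)
  19/36*1/3 + 1/6*1/6 + 11/36*1/3 = 11/36 = pi_C  (ok)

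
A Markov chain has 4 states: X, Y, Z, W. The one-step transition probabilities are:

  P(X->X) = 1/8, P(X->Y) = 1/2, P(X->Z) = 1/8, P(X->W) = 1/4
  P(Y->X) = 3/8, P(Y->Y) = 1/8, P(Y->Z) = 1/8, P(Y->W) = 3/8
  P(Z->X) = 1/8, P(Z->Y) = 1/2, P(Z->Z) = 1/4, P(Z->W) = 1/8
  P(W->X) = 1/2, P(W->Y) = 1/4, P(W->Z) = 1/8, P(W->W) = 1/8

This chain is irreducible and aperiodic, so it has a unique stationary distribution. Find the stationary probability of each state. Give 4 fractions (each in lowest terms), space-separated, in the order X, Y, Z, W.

The stationary distribution satisfies pi = pi * P, i.e.:
  pi_X = 1/8*pi_X + 3/8*pi_Y + 1/8*pi_Z + 1/2*pi_W
  pi_Y = 1/2*pi_X + 1/8*pi_Y + 1/2*pi_Z + 1/4*pi_W
  pi_Z = 1/8*pi_X + 1/8*pi_Y + 1/4*pi_Z + 1/8*pi_W
  pi_W = 1/4*pi_X + 3/8*pi_Y + 1/8*pi_Z + 1/8*pi_W
with normalization: pi_X + pi_Y + pi_Z + pi_W = 1.

Using the first 3 balance equations plus normalization, the linear system A*pi = b is:
  [-7/8, 3/8, 1/8, 1/2] . pi = 0
  [1/2, -7/8, 1/2, 1/4] . pi = 0
  [1/8, 1/8, -3/4, 1/8] . pi = 0
  [1, 1, 1, 1] . pi = 1

Solving yields:
  pi_X = 209/707
  pi_Y = 226/707
  pi_Z = 1/7
  pi_W = 171/707

Verification (pi * P):
  209/707*1/8 + 226/707*3/8 + 1/7*1/8 + 171/707*1/2 = 209/707 = pi_X  (ok)
  209/707*1/2 + 226/707*1/8 + 1/7*1/2 + 171/707*1/4 = 226/707 = pi_Y  (ok)
  209/707*1/8 + 226/707*1/8 + 1/7*1/4 + 171/707*1/8 = 1/7 = pi_Z  (ok)
  209/707*1/4 + 226/707*3/8 + 1/7*1/8 + 171/707*1/8 = 171/707 = pi_W  (ok)

Answer: 209/707 226/707 1/7 171/707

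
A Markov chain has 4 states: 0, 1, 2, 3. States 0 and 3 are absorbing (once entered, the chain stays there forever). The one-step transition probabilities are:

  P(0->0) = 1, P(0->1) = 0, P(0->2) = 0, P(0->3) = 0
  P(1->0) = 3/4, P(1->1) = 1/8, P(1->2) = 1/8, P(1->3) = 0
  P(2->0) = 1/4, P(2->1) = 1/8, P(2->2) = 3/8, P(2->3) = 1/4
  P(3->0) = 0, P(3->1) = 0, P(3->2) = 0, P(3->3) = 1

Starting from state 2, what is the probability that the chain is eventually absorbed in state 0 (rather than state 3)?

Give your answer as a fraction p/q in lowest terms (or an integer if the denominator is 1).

Let a_i = P(absorbed in 0 | start in state i).
Boundary conditions: a_0 = 1, a_3 = 0.
For each transient state i, a_i = sum_j P(i->j) * a_j:
  a_1 = 3/4*a_0 + 1/8*a_1 + 1/8*a_2 + 0*a_3
  a_2 = 1/4*a_0 + 1/8*a_1 + 3/8*a_2 + 1/4*a_3

Substituting a_0 = 1 and a_3 = 0, rearrange to (I - Q) a = r where r[i] = P(i -> 0):
  [7/8, -1/8] . (a_1, a_2) = 3/4
  [-1/8, 5/8] . (a_1, a_2) = 1/4

Solving yields:
  a_1 = 16/17
  a_2 = 10/17

Starting state is 2, so the absorption probability is a_2 = 10/17.

Answer: 10/17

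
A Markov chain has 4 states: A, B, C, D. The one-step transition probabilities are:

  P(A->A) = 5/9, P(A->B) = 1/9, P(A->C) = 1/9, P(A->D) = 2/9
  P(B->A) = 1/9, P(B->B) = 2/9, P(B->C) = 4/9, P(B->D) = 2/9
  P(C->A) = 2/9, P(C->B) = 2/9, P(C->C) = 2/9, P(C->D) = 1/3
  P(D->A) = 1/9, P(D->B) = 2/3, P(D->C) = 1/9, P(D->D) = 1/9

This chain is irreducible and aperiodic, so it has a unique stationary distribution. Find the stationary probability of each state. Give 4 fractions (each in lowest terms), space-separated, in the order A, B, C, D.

The stationary distribution satisfies pi = pi * P, i.e.:
  pi_A = 5/9*pi_A + 1/9*pi_B + 2/9*pi_C + 1/9*pi_D
  pi_B = 1/9*pi_A + 2/9*pi_B + 2/9*pi_C + 2/3*pi_D
  pi_C = 1/9*pi_A + 4/9*pi_B + 2/9*pi_C + 1/9*pi_D
  pi_D = 2/9*pi_A + 2/9*pi_B + 1/3*pi_C + 1/9*pi_D
with normalization: pi_A + pi_B + pi_C + pi_D = 1.

Using the first 3 balance equations plus normalization, the linear system A*pi = b is:
  [-4/9, 1/9, 2/9, 1/9] . pi = 0
  [1/9, -7/9, 2/9, 2/3] . pi = 0
  [1/9, 4/9, -7/9, 1/9] . pi = 0
  [1, 1, 1, 1] . pi = 1

Solving yields:
  pi_A = 21/85
  pi_B = 5/17
  pi_C = 4/17
  pi_D = 19/85

Verification (pi * P):
  21/85*5/9 + 5/17*1/9 + 4/17*2/9 + 19/85*1/9 = 21/85 = pi_A  (ok)
  21/85*1/9 + 5/17*2/9 + 4/17*2/9 + 19/85*2/3 = 5/17 = pi_B  (ok)
  21/85*1/9 + 5/17*4/9 + 4/17*2/9 + 19/85*1/9 = 4/17 = pi_C  (ok)
  21/85*2/9 + 5/17*2/9 + 4/17*1/3 + 19/85*1/9 = 19/85 = pi_D  (ok)

Answer: 21/85 5/17 4/17 19/85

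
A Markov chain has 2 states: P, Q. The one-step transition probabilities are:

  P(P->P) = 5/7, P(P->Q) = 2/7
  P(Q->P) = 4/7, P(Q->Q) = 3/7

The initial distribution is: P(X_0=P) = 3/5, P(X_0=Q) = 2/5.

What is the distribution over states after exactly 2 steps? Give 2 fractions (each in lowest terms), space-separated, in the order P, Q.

Propagating the distribution step by step (d_{t+1} = d_t * P):
d_0 = (P=3/5, Q=2/5)
  d_1[P] = 3/5*5/7 + 2/5*4/7 = 23/35
  d_1[Q] = 3/5*2/7 + 2/5*3/7 = 12/35
d_1 = (P=23/35, Q=12/35)
  d_2[P] = 23/35*5/7 + 12/35*4/7 = 163/245
  d_2[Q] = 23/35*2/7 + 12/35*3/7 = 82/245
d_2 = (P=163/245, Q=82/245)

Answer: 163/245 82/245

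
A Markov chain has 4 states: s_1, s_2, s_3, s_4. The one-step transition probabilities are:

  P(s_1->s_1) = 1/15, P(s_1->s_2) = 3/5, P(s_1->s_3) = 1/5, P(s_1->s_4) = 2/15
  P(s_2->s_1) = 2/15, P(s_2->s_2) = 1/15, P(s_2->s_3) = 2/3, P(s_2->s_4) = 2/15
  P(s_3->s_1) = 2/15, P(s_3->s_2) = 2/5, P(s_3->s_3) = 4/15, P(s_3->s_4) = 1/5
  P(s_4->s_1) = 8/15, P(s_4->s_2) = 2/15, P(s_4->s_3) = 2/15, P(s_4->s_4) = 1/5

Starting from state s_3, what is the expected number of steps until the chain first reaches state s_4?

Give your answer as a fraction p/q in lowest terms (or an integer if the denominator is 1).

Let h_i = expected steps to first reach s_4 from state i.
Boundary: h_s_4 = 0.
First-step equations for the other states:
  h_s_1 = 1 + 1/15*h_s_1 + 3/5*h_s_2 + 1/5*h_s_3 + 2/15*h_s_4
  h_s_2 = 1 + 2/15*h_s_1 + 1/15*h_s_2 + 2/3*h_s_3 + 2/15*h_s_4
  h_s_3 = 1 + 2/15*h_s_1 + 2/5*h_s_2 + 4/15*h_s_3 + 1/5*h_s_4

Substituting h_s_4 = 0 and rearranging gives the linear system (I - Q) h = 1:
  [14/15, -3/5, -1/5] . (h_s_1, h_s_2, h_s_3) = 1
  [-2/15, 14/15, -2/3] . (h_s_1, h_s_2, h_s_3) = 1
  [-2/15, -2/5, 11/15] . (h_s_1, h_s_2, h_s_3) = 1

Solving yields:
  h_s_1 = 5145/818
  h_s_2 = 2520/409
  h_s_3 = 2400/409

Starting state is s_3, so the expected hitting time is h_s_3 = 2400/409.

Answer: 2400/409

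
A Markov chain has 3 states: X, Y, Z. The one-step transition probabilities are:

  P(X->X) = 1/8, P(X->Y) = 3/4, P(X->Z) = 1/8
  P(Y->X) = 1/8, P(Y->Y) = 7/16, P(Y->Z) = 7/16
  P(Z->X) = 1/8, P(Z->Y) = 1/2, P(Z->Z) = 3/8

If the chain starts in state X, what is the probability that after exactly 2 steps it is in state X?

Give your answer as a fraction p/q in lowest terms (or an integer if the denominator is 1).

Computing P^2 by repeated multiplication:
P^1 =
  X: [1/8, 3/4, 1/8]
  Y: [1/8, 7/16, 7/16]
  Z: [1/8, 1/2, 3/8]
P^2 =
  X: [1/8, 31/64, 25/64]
  Y: [1/8, 129/256, 95/256]
  Z: [1/8, 1/2, 3/8]

(P^2)[X -> X] = 1/8

Answer: 1/8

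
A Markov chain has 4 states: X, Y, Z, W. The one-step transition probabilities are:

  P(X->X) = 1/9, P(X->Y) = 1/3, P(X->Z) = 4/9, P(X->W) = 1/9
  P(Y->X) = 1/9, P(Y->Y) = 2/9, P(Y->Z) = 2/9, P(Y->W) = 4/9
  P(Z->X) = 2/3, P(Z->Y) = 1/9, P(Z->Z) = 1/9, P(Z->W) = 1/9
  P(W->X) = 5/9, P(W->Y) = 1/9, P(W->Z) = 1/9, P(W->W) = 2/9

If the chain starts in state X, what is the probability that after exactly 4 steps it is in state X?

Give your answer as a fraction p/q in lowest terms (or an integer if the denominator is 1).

Answer: 2267/6561

Derivation:
Computing P^4 by repeated multiplication:
P^1 =
  X: [1/9, 1/3, 4/9, 1/9]
  Y: [1/9, 2/9, 2/9, 4/9]
  Z: [2/3, 1/9, 1/9, 1/9]
  W: [5/9, 1/9, 1/9, 2/9]
P^2 =
  X: [11/27, 14/81, 5/27, 19/81]
  Y: [35/81, 13/81, 14/81, 19/81]
  Z: [2/9, 22/81, 28/81, 13/81]
  W: [22/81, 20/81, 25/81, 14/81]
P^3 =
  X: [232/729, 161/729, 194/729, 142/729]
  Y: [227/729, 164/729, 199/729, 139/729]
  Z: [91/243, 139/729, 157/729, 160/729]
  W: [262/729, 145/729, 167/729, 155/729]
P^4 =
  X: [2267/6561, 1354/6561, 1586/6561, 1354/6561]
  Y: [760/2187, 449/2187, 1574/6561, 1360/6561]
  Z: [718/2187, 1414/6561, 1687/6561, 1306/6561]
  W: [728/2187, 466/2187, 1660/6561, 1319/6561]

(P^4)[X -> X] = 2267/6561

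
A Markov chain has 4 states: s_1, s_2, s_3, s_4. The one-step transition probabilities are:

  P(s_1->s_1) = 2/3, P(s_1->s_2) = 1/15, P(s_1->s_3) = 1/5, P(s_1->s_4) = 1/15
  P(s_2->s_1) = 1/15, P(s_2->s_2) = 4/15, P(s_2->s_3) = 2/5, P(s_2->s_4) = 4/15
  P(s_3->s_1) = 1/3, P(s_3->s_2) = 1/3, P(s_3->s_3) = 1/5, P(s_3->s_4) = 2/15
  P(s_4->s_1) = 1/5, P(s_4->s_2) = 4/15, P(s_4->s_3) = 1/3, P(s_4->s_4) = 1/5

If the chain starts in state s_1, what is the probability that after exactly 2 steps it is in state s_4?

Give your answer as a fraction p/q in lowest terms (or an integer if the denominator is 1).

Answer: 23/225

Derivation:
Computing P^2 by repeated multiplication:
P^1 =
  s_1: [2/3, 1/15, 1/5, 1/15]
  s_2: [1/15, 4/15, 2/5, 4/15]
  s_3: [1/3, 1/3, 1/5, 2/15]
  s_4: [1/5, 4/15, 1/3, 1/5]
P^2 =
  s_1: [119/225, 11/75, 2/9, 23/225]
  s_2: [56/225, 7/25, 13/45, 41/225]
  s_3: [76/225, 16/75, 64/225, 37/225]
  s_4: [68/225, 56/225, 7/25, 38/225]

(P^2)[s_1 -> s_4] = 23/225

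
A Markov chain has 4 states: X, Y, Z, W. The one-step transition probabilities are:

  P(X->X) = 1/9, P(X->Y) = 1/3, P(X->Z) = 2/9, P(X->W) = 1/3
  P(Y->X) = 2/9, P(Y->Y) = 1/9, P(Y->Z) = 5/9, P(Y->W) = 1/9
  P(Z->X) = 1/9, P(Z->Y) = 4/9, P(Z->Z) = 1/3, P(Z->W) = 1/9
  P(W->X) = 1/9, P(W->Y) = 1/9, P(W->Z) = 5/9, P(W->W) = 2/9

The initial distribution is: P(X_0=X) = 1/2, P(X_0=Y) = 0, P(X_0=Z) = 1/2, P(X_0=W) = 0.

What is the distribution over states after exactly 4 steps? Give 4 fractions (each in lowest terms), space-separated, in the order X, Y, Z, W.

Propagating the distribution step by step (d_{t+1} = d_t * P):
d_0 = (X=1/2, Y=0, Z=1/2, W=0)
  d_1[X] = 1/2*1/9 + 0*2/9 + 1/2*1/9 + 0*1/9 = 1/9
  d_1[Y] = 1/2*1/3 + 0*1/9 + 1/2*4/9 + 0*1/9 = 7/18
  d_1[Z] = 1/2*2/9 + 0*5/9 + 1/2*1/3 + 0*5/9 = 5/18
  d_1[W] = 1/2*1/3 + 0*1/9 + 1/2*1/9 + 0*2/9 = 2/9
d_1 = (X=1/9, Y=7/18, Z=5/18, W=2/9)
  d_2[X] = 1/9*1/9 + 7/18*2/9 + 5/18*1/9 + 2/9*1/9 = 25/162
  d_2[Y] = 1/9*1/3 + 7/18*1/9 + 5/18*4/9 + 2/9*1/9 = 37/162
  d_2[Z] = 1/9*2/9 + 7/18*5/9 + 5/18*1/3 + 2/9*5/9 = 37/81
  d_2[W] = 1/9*1/3 + 7/18*1/9 + 5/18*1/9 + 2/9*2/9 = 13/81
d_2 = (X=25/162, Y=37/162, Z=37/81, W=13/81)
  d_3[X] = 25/162*1/9 + 37/162*2/9 + 37/81*1/9 + 13/81*1/9 = 199/1458
  d_3[Y] = 25/162*1/3 + 37/162*1/9 + 37/81*4/9 + 13/81*1/9 = 217/729
  d_3[Z] = 25/162*2/9 + 37/162*5/9 + 37/81*1/3 + 13/81*5/9 = 587/1458
  d_3[W] = 25/162*1/3 + 37/162*1/9 + 37/81*1/9 + 13/81*2/9 = 119/729
d_3 = (X=199/1458, Y=217/729, Z=587/1458, W=119/729)
  d_4[X] = 199/1458*1/9 + 217/729*2/9 + 587/1458*1/9 + 119/729*1/9 = 946/6561
  d_4[Y] = 199/1458*1/3 + 217/729*1/9 + 587/1458*4/9 + 119/729*1/9 = 3617/13122
  d_4[Z] = 199/1458*2/9 + 217/729*5/9 + 587/1458*1/3 + 119/729*5/9 = 5519/13122
  d_4[W] = 199/1458*1/3 + 217/729*1/9 + 587/1458*1/9 + 119/729*2/9 = 349/2187
d_4 = (X=946/6561, Y=3617/13122, Z=5519/13122, W=349/2187)

Answer: 946/6561 3617/13122 5519/13122 349/2187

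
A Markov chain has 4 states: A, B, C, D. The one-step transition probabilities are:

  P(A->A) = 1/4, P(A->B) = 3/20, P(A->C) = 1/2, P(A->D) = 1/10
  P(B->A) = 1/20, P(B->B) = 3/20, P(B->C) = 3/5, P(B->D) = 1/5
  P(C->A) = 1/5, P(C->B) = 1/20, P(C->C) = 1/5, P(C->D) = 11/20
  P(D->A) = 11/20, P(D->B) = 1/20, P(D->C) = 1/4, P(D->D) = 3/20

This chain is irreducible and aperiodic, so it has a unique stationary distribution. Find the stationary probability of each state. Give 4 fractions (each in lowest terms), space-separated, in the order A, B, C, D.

Answer: 467/1568 139/1568 929/2744 1509/5488

Derivation:
The stationary distribution satisfies pi = pi * P, i.e.:
  pi_A = 1/4*pi_A + 1/20*pi_B + 1/5*pi_C + 11/20*pi_D
  pi_B = 3/20*pi_A + 3/20*pi_B + 1/20*pi_C + 1/20*pi_D
  pi_C = 1/2*pi_A + 3/5*pi_B + 1/5*pi_C + 1/4*pi_D
  pi_D = 1/10*pi_A + 1/5*pi_B + 11/20*pi_C + 3/20*pi_D
with normalization: pi_A + pi_B + pi_C + pi_D = 1.

Using the first 3 balance equations plus normalization, the linear system A*pi = b is:
  [-3/4, 1/20, 1/5, 11/20] . pi = 0
  [3/20, -17/20, 1/20, 1/20] . pi = 0
  [1/2, 3/5, -4/5, 1/4] . pi = 0
  [1, 1, 1, 1] . pi = 1

Solving yields:
  pi_A = 467/1568
  pi_B = 139/1568
  pi_C = 929/2744
  pi_D = 1509/5488

Verification (pi * P):
  467/1568*1/4 + 139/1568*1/20 + 929/2744*1/5 + 1509/5488*11/20 = 467/1568 = pi_A  (ok)
  467/1568*3/20 + 139/1568*3/20 + 929/2744*1/20 + 1509/5488*1/20 = 139/1568 = pi_B  (ok)
  467/1568*1/2 + 139/1568*3/5 + 929/2744*1/5 + 1509/5488*1/4 = 929/2744 = pi_C  (ok)
  467/1568*1/10 + 139/1568*1/5 + 929/2744*11/20 + 1509/5488*3/20 = 1509/5488 = pi_D  (ok)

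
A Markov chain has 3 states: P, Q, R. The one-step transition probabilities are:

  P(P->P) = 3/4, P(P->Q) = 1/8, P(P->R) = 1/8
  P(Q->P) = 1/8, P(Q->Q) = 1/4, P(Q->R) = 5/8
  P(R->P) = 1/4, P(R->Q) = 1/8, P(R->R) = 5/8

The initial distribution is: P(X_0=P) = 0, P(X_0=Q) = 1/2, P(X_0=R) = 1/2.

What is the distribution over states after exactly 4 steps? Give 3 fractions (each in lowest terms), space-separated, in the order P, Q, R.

Answer: 3505/8192 1171/8192 879/2048

Derivation:
Propagating the distribution step by step (d_{t+1} = d_t * P):
d_0 = (P=0, Q=1/2, R=1/2)
  d_1[P] = 0*3/4 + 1/2*1/8 + 1/2*1/4 = 3/16
  d_1[Q] = 0*1/8 + 1/2*1/4 + 1/2*1/8 = 3/16
  d_1[R] = 0*1/8 + 1/2*5/8 + 1/2*5/8 = 5/8
d_1 = (P=3/16, Q=3/16, R=5/8)
  d_2[P] = 3/16*3/4 + 3/16*1/8 + 5/8*1/4 = 41/128
  d_2[Q] = 3/16*1/8 + 3/16*1/4 + 5/8*1/8 = 19/128
  d_2[R] = 3/16*1/8 + 3/16*5/8 + 5/8*5/8 = 17/32
d_2 = (P=41/128, Q=19/128, R=17/32)
  d_3[P] = 41/128*3/4 + 19/128*1/8 + 17/32*1/4 = 401/1024
  d_3[Q] = 41/128*1/8 + 19/128*1/4 + 17/32*1/8 = 147/1024
  d_3[R] = 41/128*1/8 + 19/128*5/8 + 17/32*5/8 = 119/256
d_3 = (P=401/1024, Q=147/1024, R=119/256)
  d_4[P] = 401/1024*3/4 + 147/1024*1/8 + 119/256*1/4 = 3505/8192
  d_4[Q] = 401/1024*1/8 + 147/1024*1/4 + 119/256*1/8 = 1171/8192
  d_4[R] = 401/1024*1/8 + 147/1024*5/8 + 119/256*5/8 = 879/2048
d_4 = (P=3505/8192, Q=1171/8192, R=879/2048)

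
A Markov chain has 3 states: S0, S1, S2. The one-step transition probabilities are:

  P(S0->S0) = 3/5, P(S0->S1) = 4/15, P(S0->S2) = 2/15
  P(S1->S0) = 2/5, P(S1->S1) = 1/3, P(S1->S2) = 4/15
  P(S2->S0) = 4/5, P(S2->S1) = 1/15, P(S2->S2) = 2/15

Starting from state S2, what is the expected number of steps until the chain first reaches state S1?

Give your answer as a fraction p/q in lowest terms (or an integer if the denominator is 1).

Let h_i = expected steps to first reach S1 from state i.
Boundary: h_S1 = 0.
First-step equations for the other states:
  h_S0 = 1 + 3/5*h_S0 + 4/15*h_S1 + 2/15*h_S2
  h_S2 = 1 + 4/5*h_S0 + 1/15*h_S1 + 2/15*h_S2

Substituting h_S1 = 0 and rearranging gives the linear system (I - Q) h = 1:
  [2/5, -2/15] . (h_S0, h_S2) = 1
  [-4/5, 13/15] . (h_S0, h_S2) = 1

Solving yields:
  h_S0 = 25/6
  h_S2 = 5

Starting state is S2, so the expected hitting time is h_S2 = 5.

Answer: 5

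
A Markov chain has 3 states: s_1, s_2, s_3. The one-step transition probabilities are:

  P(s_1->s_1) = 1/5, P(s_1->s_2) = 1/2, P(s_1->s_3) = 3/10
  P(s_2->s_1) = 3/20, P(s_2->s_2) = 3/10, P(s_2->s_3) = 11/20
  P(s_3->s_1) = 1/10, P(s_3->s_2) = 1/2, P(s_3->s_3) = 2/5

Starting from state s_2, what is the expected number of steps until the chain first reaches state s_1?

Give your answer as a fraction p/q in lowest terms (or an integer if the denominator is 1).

Let h_i = expected steps to first reach s_1 from state i.
Boundary: h_s_1 = 0.
First-step equations for the other states:
  h_s_2 = 1 + 3/20*h_s_1 + 3/10*h_s_2 + 11/20*h_s_3
  h_s_3 = 1 + 1/10*h_s_1 + 1/2*h_s_2 + 2/5*h_s_3

Substituting h_s_1 = 0 and rearranging gives the linear system (I - Q) h = 1:
  [7/10, -11/20] . (h_s_2, h_s_3) = 1
  [-1/2, 3/5] . (h_s_2, h_s_3) = 1

Solving yields:
  h_s_2 = 230/29
  h_s_3 = 240/29

Starting state is s_2, so the expected hitting time is h_s_2 = 230/29.

Answer: 230/29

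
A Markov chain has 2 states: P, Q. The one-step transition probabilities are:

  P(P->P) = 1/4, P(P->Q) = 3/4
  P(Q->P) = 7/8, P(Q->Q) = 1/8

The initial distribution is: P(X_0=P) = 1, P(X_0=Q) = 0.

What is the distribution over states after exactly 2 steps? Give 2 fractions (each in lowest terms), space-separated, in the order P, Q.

Propagating the distribution step by step (d_{t+1} = d_t * P):
d_0 = (P=1, Q=0)
  d_1[P] = 1*1/4 + 0*7/8 = 1/4
  d_1[Q] = 1*3/4 + 0*1/8 = 3/4
d_1 = (P=1/4, Q=3/4)
  d_2[P] = 1/4*1/4 + 3/4*7/8 = 23/32
  d_2[Q] = 1/4*3/4 + 3/4*1/8 = 9/32
d_2 = (P=23/32, Q=9/32)

Answer: 23/32 9/32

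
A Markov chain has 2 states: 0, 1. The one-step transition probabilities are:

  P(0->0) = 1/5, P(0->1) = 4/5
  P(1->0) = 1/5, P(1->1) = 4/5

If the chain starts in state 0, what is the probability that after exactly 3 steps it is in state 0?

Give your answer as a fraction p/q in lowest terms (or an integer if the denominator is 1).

Computing P^3 by repeated multiplication:
P^1 =
  0: [1/5, 4/5]
  1: [1/5, 4/5]
P^2 =
  0: [1/5, 4/5]
  1: [1/5, 4/5]
P^3 =
  0: [1/5, 4/5]
  1: [1/5, 4/5]

(P^3)[0 -> 0] = 1/5

Answer: 1/5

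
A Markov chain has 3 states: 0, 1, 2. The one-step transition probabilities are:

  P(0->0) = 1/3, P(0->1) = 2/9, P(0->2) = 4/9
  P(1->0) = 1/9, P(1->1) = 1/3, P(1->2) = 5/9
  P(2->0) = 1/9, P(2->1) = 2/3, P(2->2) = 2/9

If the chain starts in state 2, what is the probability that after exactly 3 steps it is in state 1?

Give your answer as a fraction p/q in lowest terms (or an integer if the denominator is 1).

Computing P^3 by repeated multiplication:
P^1 =
  0: [1/3, 2/9, 4/9]
  1: [1/9, 1/3, 5/9]
  2: [1/9, 2/3, 2/9]
P^2 =
  0: [5/27, 4/9, 10/27]
  1: [11/81, 41/81, 29/81]
  2: [11/81, 32/81, 38/81]
P^3 =
  0: [37/243, 106/243, 100/243]
  1: [103/729, 319/729, 307/729]
  2: [103/729, 346/729, 280/729]

(P^3)[2 -> 1] = 346/729

Answer: 346/729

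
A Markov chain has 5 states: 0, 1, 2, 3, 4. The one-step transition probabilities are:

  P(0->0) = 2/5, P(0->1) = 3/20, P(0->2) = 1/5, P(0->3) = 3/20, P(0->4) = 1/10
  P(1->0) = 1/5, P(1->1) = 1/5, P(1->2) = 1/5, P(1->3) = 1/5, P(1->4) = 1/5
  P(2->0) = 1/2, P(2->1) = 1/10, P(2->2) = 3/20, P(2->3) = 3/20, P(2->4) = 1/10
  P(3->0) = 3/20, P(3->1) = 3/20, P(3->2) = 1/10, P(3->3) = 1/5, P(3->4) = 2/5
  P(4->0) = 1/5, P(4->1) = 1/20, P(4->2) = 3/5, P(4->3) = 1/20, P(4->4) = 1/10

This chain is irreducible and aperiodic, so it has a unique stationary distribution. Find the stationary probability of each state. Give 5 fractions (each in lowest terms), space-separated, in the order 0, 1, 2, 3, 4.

The stationary distribution satisfies pi = pi * P, i.e.:
  pi_0 = 2/5*pi_0 + 1/5*pi_1 + 1/2*pi_2 + 3/20*pi_3 + 1/5*pi_4
  pi_1 = 3/20*pi_0 + 1/5*pi_1 + 1/10*pi_2 + 3/20*pi_3 + 1/20*pi_4
  pi_2 = 1/5*pi_0 + 1/5*pi_1 + 3/20*pi_2 + 1/10*pi_3 + 3/5*pi_4
  pi_3 = 3/20*pi_0 + 1/5*pi_1 + 3/20*pi_2 + 1/5*pi_3 + 1/20*pi_4
  pi_4 = 1/10*pi_0 + 1/5*pi_1 + 1/10*pi_2 + 2/5*pi_3 + 1/10*pi_4
with normalization: pi_0 + pi_1 + pi_2 + pi_3 + pi_4 = 1.

Using the first 4 balance equations plus normalization, the linear system A*pi = b is:
  [-3/5, 1/5, 1/2, 3/20, 1/5] . pi = 0
  [3/20, -4/5, 1/10, 3/20, 1/20] . pi = 0
  [1/5, 1/5, -17/20, 1/10, 3/5] . pi = 0
  [3/20, 1/5, 3/20, -4/5, 1/20] . pi = 0
  [1, 1, 1, 1, 1] . pi = 1

Solving yields:
  pi_0 = 1187/3604
  pi_1 = 2555/19822
  pi_2 = 2342/9911
  pi_3 = 1468/9911
  pi_4 = 567/3604

Verification (pi * P):
  1187/3604*2/5 + 2555/19822*1/5 + 2342/9911*1/2 + 1468/9911*3/20 + 567/3604*1/5 = 1187/3604 = pi_0  (ok)
  1187/3604*3/20 + 2555/19822*1/5 + 2342/9911*1/10 + 1468/9911*3/20 + 567/3604*1/20 = 2555/19822 = pi_1  (ok)
  1187/3604*1/5 + 2555/19822*1/5 + 2342/9911*3/20 + 1468/9911*1/10 + 567/3604*3/5 = 2342/9911 = pi_2  (ok)
  1187/3604*3/20 + 2555/19822*1/5 + 2342/9911*3/20 + 1468/9911*1/5 + 567/3604*1/20 = 1468/9911 = pi_3  (ok)
  1187/3604*1/10 + 2555/19822*1/5 + 2342/9911*1/10 + 1468/9911*2/5 + 567/3604*1/10 = 567/3604 = pi_4  (ok)

Answer: 1187/3604 2555/19822 2342/9911 1468/9911 567/3604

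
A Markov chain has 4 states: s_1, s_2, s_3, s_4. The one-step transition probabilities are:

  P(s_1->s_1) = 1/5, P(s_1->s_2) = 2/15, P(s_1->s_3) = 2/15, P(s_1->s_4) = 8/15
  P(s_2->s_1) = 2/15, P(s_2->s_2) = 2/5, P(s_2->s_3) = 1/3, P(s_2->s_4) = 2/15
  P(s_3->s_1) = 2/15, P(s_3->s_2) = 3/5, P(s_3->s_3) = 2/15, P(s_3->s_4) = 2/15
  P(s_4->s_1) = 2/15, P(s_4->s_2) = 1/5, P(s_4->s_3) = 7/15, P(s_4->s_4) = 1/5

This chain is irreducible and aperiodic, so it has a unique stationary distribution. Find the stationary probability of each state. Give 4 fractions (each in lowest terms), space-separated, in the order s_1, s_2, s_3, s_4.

The stationary distribution satisfies pi = pi * P, i.e.:
  pi_s_1 = 1/5*pi_s_1 + 2/15*pi_s_2 + 2/15*pi_s_3 + 2/15*pi_s_4
  pi_s_2 = 2/15*pi_s_1 + 2/5*pi_s_2 + 3/5*pi_s_3 + 1/5*pi_s_4
  pi_s_3 = 2/15*pi_s_1 + 1/3*pi_s_2 + 2/15*pi_s_3 + 7/15*pi_s_4
  pi_s_4 = 8/15*pi_s_1 + 2/15*pi_s_2 + 2/15*pi_s_3 + 1/5*pi_s_4
with normalization: pi_s_1 + pi_s_2 + pi_s_3 + pi_s_4 = 1.

Using the first 3 balance equations plus normalization, the linear system A*pi = b is:
  [-4/5, 2/15, 2/15, 2/15] . pi = 0
  [2/15, -3/5, 3/5, 1/5] . pi = 0
  [2/15, 1/3, -13/15, 7/15] . pi = 0
  [1, 1, 1, 1] . pi = 1

Solving yields:
  pi_s_1 = 1/7
  pi_s_2 = 166/441
  pi_s_3 = 122/441
  pi_s_4 = 10/49

Verification (pi * P):
  1/7*1/5 + 166/441*2/15 + 122/441*2/15 + 10/49*2/15 = 1/7 = pi_s_1  (ok)
  1/7*2/15 + 166/441*2/5 + 122/441*3/5 + 10/49*1/5 = 166/441 = pi_s_2  (ok)
  1/7*2/15 + 166/441*1/3 + 122/441*2/15 + 10/49*7/15 = 122/441 = pi_s_3  (ok)
  1/7*8/15 + 166/441*2/15 + 122/441*2/15 + 10/49*1/5 = 10/49 = pi_s_4  (ok)

Answer: 1/7 166/441 122/441 10/49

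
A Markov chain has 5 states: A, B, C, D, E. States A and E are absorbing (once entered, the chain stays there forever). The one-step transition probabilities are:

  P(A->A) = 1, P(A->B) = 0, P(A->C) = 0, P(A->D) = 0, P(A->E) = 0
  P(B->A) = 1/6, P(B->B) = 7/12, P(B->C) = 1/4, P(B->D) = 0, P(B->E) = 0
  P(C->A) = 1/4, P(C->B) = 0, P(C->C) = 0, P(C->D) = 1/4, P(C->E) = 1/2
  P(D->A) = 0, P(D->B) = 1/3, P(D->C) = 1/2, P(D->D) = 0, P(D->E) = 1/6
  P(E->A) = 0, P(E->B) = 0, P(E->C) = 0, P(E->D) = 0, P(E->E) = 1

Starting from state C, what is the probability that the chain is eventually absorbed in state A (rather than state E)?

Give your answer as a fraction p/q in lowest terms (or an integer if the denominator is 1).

Let a_i = P(absorbed in A | start in state i).
Boundary conditions: a_A = 1, a_E = 0.
For each transient state i, a_i = sum_j P(i->j) * a_j:
  a_B = 1/6*a_A + 7/12*a_B + 1/4*a_C + 0*a_D + 0*a_E
  a_C = 1/4*a_A + 0*a_B + 0*a_C + 1/4*a_D + 1/2*a_E
  a_D = 0*a_A + 1/3*a_B + 1/2*a_C + 0*a_D + 1/6*a_E

Substituting a_A = 1 and a_E = 0, rearrange to (I - Q) a = r where r[i] = P(i -> A):
  [5/12, -1/4, 0] . (a_B, a_C, a_D) = 1/6
  [0, 1, -1/4] . (a_B, a_C, a_D) = 1/4
  [-1/3, -1/2, 1] . (a_B, a_C, a_D) = 0

Solving yields:
  a_B = 20/33
  a_C = 34/99
  a_D = 37/99

Starting state is C, so the absorption probability is a_C = 34/99.

Answer: 34/99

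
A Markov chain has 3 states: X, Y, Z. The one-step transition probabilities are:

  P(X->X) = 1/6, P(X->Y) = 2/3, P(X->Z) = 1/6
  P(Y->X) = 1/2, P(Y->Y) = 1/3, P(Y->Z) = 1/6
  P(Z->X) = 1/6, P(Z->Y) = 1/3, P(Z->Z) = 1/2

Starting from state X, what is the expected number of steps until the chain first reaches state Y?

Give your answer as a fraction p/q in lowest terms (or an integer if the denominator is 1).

Let h_i = expected steps to first reach Y from state i.
Boundary: h_Y = 0.
First-step equations for the other states:
  h_X = 1 + 1/6*h_X + 2/3*h_Y + 1/6*h_Z
  h_Z = 1 + 1/6*h_X + 1/3*h_Y + 1/2*h_Z

Substituting h_Y = 0 and rearranging gives the linear system (I - Q) h = 1:
  [5/6, -1/6] . (h_X, h_Z) = 1
  [-1/6, 1/2] . (h_X, h_Z) = 1

Solving yields:
  h_X = 12/7
  h_Z = 18/7

Starting state is X, so the expected hitting time is h_X = 12/7.

Answer: 12/7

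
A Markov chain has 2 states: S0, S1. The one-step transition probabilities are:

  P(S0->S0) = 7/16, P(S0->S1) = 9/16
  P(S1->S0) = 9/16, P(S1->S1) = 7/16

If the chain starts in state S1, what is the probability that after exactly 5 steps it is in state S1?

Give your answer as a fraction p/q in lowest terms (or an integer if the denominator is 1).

Answer: 32767/65536

Derivation:
Computing P^5 by repeated multiplication:
P^1 =
  S0: [7/16, 9/16]
  S1: [9/16, 7/16]
P^2 =
  S0: [65/128, 63/128]
  S1: [63/128, 65/128]
P^3 =
  S0: [511/1024, 513/1024]
  S1: [513/1024, 511/1024]
P^4 =
  S0: [4097/8192, 4095/8192]
  S1: [4095/8192, 4097/8192]
P^5 =
  S0: [32767/65536, 32769/65536]
  S1: [32769/65536, 32767/65536]

(P^5)[S1 -> S1] = 32767/65536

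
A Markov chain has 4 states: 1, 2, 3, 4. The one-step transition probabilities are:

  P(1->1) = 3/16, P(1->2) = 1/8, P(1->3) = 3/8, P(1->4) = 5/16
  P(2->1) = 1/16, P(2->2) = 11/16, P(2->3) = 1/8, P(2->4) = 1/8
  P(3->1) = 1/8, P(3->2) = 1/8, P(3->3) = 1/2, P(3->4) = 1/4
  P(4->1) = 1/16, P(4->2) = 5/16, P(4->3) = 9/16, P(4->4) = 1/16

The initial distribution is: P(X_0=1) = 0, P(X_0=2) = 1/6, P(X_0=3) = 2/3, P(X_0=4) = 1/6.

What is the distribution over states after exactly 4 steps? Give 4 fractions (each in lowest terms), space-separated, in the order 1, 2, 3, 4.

Propagating the distribution step by step (d_{t+1} = d_t * P):
d_0 = (1=0, 2=1/6, 3=2/3, 4=1/6)
  d_1[1] = 0*3/16 + 1/6*1/16 + 2/3*1/8 + 1/6*1/16 = 5/48
  d_1[2] = 0*1/8 + 1/6*11/16 + 2/3*1/8 + 1/6*5/16 = 1/4
  d_1[3] = 0*3/8 + 1/6*1/8 + 2/3*1/2 + 1/6*9/16 = 43/96
  d_1[4] = 0*5/16 + 1/6*1/8 + 2/3*1/4 + 1/6*1/16 = 19/96
d_1 = (1=5/48, 2=1/4, 3=43/96, 4=19/96)
  d_2[1] = 5/48*3/16 + 1/4*1/16 + 43/96*1/8 + 19/96*1/16 = 53/512
  d_2[2] = 5/48*1/8 + 1/4*11/16 + 43/96*1/8 + 19/96*5/16 = 155/512
  d_2[3] = 5/48*3/8 + 1/4*1/8 + 43/96*1/2 + 19/96*9/16 = 623/1536
  d_2[4] = 5/48*5/16 + 1/4*1/8 + 43/96*1/4 + 19/96*1/16 = 289/1536
d_2 = (1=53/512, 2=155/512, 3=623/1536, 4=289/1536)
  d_3[1] = 53/512*3/16 + 155/512*1/16 + 623/1536*1/8 + 289/1536*1/16 = 2477/24576
  d_3[2] = 53/512*1/8 + 155/512*11/16 + 623/1536*1/8 + 289/1536*5/16 = 677/2048
  d_3[3] = 53/512*3/8 + 155/512*1/8 + 623/1536*1/2 + 289/1536*9/16 = 9469/24576
  d_3[4] = 53/512*5/16 + 155/512*1/8 + 623/1536*1/4 + 289/1536*1/16 = 751/4096
d_3 = (1=2477/24576, 2=677/2048, 3=9469/24576, 4=751/4096)
  d_4[1] = 2477/24576*3/16 + 677/2048*1/16 + 9469/24576*1/8 + 751/4096*1/16 = 38999/393216
  d_4[2] = 2477/24576*1/8 + 677/2048*11/16 + 9469/24576*1/8 + 751/4096*5/16 = 22631/65536
  d_4[3] = 2477/24576*3/8 + 677/2048*1/8 + 9469/24576*1/2 + 751/4096*9/16 = 18427/49152
  d_4[4] = 2477/24576*5/16 + 677/2048*1/8 + 9469/24576*1/4 + 751/4096*1/16 = 71015/393216
d_4 = (1=38999/393216, 2=22631/65536, 3=18427/49152, 4=71015/393216)

Answer: 38999/393216 22631/65536 18427/49152 71015/393216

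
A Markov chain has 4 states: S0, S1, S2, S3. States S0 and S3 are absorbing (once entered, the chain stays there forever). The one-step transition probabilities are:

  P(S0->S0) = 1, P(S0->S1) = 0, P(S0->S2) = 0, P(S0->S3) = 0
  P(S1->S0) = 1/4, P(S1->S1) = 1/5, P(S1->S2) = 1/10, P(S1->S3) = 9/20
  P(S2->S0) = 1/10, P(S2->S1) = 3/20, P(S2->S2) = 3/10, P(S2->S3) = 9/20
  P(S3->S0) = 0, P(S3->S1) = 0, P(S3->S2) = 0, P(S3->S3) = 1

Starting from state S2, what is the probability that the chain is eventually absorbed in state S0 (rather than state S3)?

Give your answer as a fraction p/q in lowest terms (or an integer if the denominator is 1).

Let a_i = P(absorbed in S0 | start in state i).
Boundary conditions: a_S0 = 1, a_S3 = 0.
For each transient state i, a_i = sum_j P(i->j) * a_j:
  a_S1 = 1/4*a_S0 + 1/5*a_S1 + 1/10*a_S2 + 9/20*a_S3
  a_S2 = 1/10*a_S0 + 3/20*a_S1 + 3/10*a_S2 + 9/20*a_S3

Substituting a_S0 = 1 and a_S3 = 0, rearrange to (I - Q) a = r where r[i] = P(i -> S0):
  [4/5, -1/10] . (a_S1, a_S2) = 1/4
  [-3/20, 7/10] . (a_S1, a_S2) = 1/10

Solving yields:
  a_S1 = 37/109
  a_S2 = 47/218

Starting state is S2, so the absorption probability is a_S2 = 47/218.

Answer: 47/218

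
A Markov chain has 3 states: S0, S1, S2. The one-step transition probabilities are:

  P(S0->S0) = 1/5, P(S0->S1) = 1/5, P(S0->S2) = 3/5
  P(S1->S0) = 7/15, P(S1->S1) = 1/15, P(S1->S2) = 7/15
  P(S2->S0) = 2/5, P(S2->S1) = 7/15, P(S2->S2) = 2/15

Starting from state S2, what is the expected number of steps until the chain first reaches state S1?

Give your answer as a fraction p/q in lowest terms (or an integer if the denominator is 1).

Let h_i = expected steps to first reach S1 from state i.
Boundary: h_S1 = 0.
First-step equations for the other states:
  h_S0 = 1 + 1/5*h_S0 + 1/5*h_S1 + 3/5*h_S2
  h_S2 = 1 + 2/5*h_S0 + 7/15*h_S1 + 2/15*h_S2

Substituting h_S1 = 0 and rearranging gives the linear system (I - Q) h = 1:
  [4/5, -3/5] . (h_S0, h_S2) = 1
  [-2/5, 13/15] . (h_S0, h_S2) = 1

Solving yields:
  h_S0 = 55/17
  h_S2 = 45/17

Starting state is S2, so the expected hitting time is h_S2 = 45/17.

Answer: 45/17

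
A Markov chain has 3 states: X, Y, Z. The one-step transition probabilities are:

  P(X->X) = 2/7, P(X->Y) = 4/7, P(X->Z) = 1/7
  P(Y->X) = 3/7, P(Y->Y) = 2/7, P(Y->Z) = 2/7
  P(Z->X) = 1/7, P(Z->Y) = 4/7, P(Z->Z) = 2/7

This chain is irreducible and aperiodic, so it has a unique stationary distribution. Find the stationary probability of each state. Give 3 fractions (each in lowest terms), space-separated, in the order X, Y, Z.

The stationary distribution satisfies pi = pi * P, i.e.:
  pi_X = 2/7*pi_X + 3/7*pi_Y + 1/7*pi_Z
  pi_Y = 4/7*pi_X + 2/7*pi_Y + 4/7*pi_Z
  pi_Z = 1/7*pi_X + 2/7*pi_Y + 2/7*pi_Z
with normalization: pi_X + pi_Y + pi_Z = 1.

Using the first 2 balance equations plus normalization, the linear system A*pi = b is:
  [-5/7, 3/7, 1/7] . pi = 0
  [4/7, -5/7, 4/7] . pi = 0
  [1, 1, 1] . pi = 1

Solving yields:
  pi_X = 17/54
  pi_Y = 4/9
  pi_Z = 13/54

Verification (pi * P):
  17/54*2/7 + 4/9*3/7 + 13/54*1/7 = 17/54 = pi_X  (ok)
  17/54*4/7 + 4/9*2/7 + 13/54*4/7 = 4/9 = pi_Y  (ok)
  17/54*1/7 + 4/9*2/7 + 13/54*2/7 = 13/54 = pi_Z  (ok)

Answer: 17/54 4/9 13/54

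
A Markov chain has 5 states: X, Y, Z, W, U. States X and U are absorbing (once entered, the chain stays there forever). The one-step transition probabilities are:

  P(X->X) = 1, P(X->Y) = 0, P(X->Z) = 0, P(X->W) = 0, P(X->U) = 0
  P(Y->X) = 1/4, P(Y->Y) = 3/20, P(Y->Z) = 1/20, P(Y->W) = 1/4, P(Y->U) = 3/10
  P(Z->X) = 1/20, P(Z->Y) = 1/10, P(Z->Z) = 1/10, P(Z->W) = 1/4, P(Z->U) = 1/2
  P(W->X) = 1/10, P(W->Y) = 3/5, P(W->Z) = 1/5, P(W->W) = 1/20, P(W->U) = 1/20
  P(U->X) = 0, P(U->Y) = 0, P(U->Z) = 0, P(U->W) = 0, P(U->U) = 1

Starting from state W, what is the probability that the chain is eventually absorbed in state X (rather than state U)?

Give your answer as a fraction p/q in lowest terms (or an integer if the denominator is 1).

Answer: 113/266

Derivation:
Let a_i = P(absorbed in X | start in state i).
Boundary conditions: a_X = 1, a_U = 0.
For each transient state i, a_i = sum_j P(i->j) * a_j:
  a_Y = 1/4*a_X + 3/20*a_Y + 1/20*a_Z + 1/4*a_W + 3/10*a_U
  a_Z = 1/20*a_X + 1/10*a_Y + 1/10*a_Z + 1/4*a_W + 1/2*a_U
  a_W = 1/10*a_X + 3/5*a_Y + 1/5*a_Z + 1/20*a_W + 1/20*a_U

Substituting a_X = 1 and a_U = 0, rearrange to (I - Q) a = r where r[i] = P(i -> X):
  [17/20, -1/20, -1/4] . (a_Y, a_Z, a_W) = 1/4
  [-1/10, 9/10, -1/4] . (a_Y, a_Z, a_W) = 1/20
  [-3/5, -1/5, 19/20] . (a_Y, a_Z, a_W) = 1/10

Solving yields:
  a_Y = 1839/4256
  a_Z = 943/4256
  a_W = 113/266

Starting state is W, so the absorption probability is a_W = 113/266.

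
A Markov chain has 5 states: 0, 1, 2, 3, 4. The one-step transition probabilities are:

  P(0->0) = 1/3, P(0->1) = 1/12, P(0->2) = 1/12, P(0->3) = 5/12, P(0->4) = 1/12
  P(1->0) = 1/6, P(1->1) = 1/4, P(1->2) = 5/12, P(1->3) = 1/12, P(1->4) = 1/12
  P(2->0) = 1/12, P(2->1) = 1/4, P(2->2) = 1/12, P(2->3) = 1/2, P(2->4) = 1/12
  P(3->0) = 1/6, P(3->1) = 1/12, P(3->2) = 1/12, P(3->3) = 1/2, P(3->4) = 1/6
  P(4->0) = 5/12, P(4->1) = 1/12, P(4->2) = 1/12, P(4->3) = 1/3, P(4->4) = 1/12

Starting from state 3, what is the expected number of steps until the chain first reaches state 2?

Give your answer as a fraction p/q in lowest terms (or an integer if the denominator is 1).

Answer: 60/7

Derivation:
Let h_i = expected steps to first reach 2 from state i.
Boundary: h_2 = 0.
First-step equations for the other states:
  h_0 = 1 + 1/3*h_0 + 1/12*h_1 + 1/12*h_2 + 5/12*h_3 + 1/12*h_4
  h_1 = 1 + 1/6*h_0 + 1/4*h_1 + 5/12*h_2 + 1/12*h_3 + 1/12*h_4
  h_3 = 1 + 1/6*h_0 + 1/12*h_1 + 1/12*h_2 + 1/2*h_3 + 1/6*h_4
  h_4 = 1 + 5/12*h_0 + 1/12*h_1 + 1/12*h_2 + 1/3*h_3 + 1/12*h_4

Substituting h_2 = 0 and rearranging gives the linear system (I - Q) h = 1:
  [2/3, -1/12, -5/12, -1/12] . (h_0, h_1, h_3, h_4) = 1
  [-1/6, 3/4, -1/12, -1/12] . (h_0, h_1, h_3, h_4) = 1
  [-1/6, -1/12, 1/2, -1/6] . (h_0, h_1, h_3, h_4) = 1
  [-5/12, -1/12, -1/3, 11/12] . (h_0, h_1, h_3, h_4) = 1

Solving yields:
  h_0 = 60/7
  h_1 = 36/7
  h_3 = 60/7
  h_4 = 60/7

Starting state is 3, so the expected hitting time is h_3 = 60/7.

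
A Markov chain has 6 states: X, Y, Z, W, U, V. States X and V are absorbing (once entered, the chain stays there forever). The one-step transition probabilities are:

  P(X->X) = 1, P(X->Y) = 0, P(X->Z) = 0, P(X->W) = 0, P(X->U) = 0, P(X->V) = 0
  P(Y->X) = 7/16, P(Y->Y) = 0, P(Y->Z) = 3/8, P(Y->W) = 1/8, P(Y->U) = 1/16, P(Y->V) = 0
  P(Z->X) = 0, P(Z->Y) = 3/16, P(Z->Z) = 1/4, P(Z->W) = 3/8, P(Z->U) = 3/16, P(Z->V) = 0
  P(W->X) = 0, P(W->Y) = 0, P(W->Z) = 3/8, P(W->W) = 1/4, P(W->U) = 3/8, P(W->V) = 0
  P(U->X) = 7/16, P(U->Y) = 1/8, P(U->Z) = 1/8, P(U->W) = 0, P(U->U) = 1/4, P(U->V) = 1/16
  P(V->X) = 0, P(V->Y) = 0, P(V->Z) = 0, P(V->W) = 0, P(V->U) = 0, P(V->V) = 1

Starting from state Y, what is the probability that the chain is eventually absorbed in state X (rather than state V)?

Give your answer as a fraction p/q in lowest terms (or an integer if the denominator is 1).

Let a_i = P(absorbed in X | start in state i).
Boundary conditions: a_X = 1, a_V = 0.
For each transient state i, a_i = sum_j P(i->j) * a_j:
  a_Y = 7/16*a_X + 0*a_Y + 3/8*a_Z + 1/8*a_W + 1/16*a_U + 0*a_V
  a_Z = 0*a_X + 3/16*a_Y + 1/4*a_Z + 3/8*a_W + 3/16*a_U + 0*a_V
  a_W = 0*a_X + 0*a_Y + 3/8*a_Z + 1/4*a_W + 3/8*a_U + 0*a_V
  a_U = 7/16*a_X + 1/8*a_Y + 1/8*a_Z + 0*a_W + 1/4*a_U + 1/16*a_V

Substituting a_X = 1 and a_V = 0, rearrange to (I - Q) a = r where r[i] = P(i -> X):
  [1, -3/8, -1/8, -1/16] . (a_Y, a_Z, a_W, a_U) = 7/16
  [-3/16, 3/4, -3/8, -3/16] . (a_Y, a_Z, a_W, a_U) = 0
  [0, -3/8, 3/4, -3/8] . (a_Y, a_Z, a_W, a_U) = 0
  [-1/8, -1/8, 0, 3/4] . (a_Y, a_Z, a_W, a_U) = 7/16

Solving yields:
  a_Y = 91/96
  a_Z = 175/192
  a_W = 231/256
  a_U = 343/384

Starting state is Y, so the absorption probability is a_Y = 91/96.

Answer: 91/96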